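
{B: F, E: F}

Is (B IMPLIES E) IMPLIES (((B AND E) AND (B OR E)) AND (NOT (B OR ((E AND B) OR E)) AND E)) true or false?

F

B IMPLIES E = F IMPLIES F = T
B AND E = F AND F = F
B OR E = F OR F = F
(B AND E) AND (B OR E) = F AND F = F
E AND B = F AND F = F
(E AND B) OR E = F OR F = F
B OR ((E AND B) OR E) = F OR F = F
NOT (B OR ((E AND B) OR E)) = NOT F = T
NOT (B OR ((E AND B) OR E)) AND E = T AND F = F
((B AND E) AND (B OR E)) AND (NOT (B OR ((E AND B) OR E)) AND E) = F AND F = F
(B IMPLIES E) IMPLIES (((B AND E) AND (B OR E)) AND (NOT (B OR ((E AND B) OR E)) AND E)) = T IMPLIES F = F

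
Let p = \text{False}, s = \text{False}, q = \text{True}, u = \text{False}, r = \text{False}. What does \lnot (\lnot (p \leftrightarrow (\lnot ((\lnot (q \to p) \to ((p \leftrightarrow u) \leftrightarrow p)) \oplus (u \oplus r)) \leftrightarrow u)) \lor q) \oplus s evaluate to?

\text{False}

q \to p = \text{True} \to \text{False} = \text{False}
\lnot (q \to p) = \lnot \text{False} = \text{True}
p \leftrightarrow u = \text{False} \leftrightarrow \text{False} = \text{True}
(p \leftrightarrow u) \leftrightarrow p = \text{True} \leftrightarrow \text{False} = \text{False}
\lnot (q \to p) \to ((p \leftrightarrow u) \leftrightarrow p) = \text{True} \to \text{False} = \text{False}
u \oplus r = \text{False} \oplus \text{False} = \text{False}
(\lnot (q \to p) \to ((p \leftrightarrow u) \leftrightarrow p)) \oplus (u \oplus r) = \text{False} \oplus \text{False} = \text{False}
\lnot ((\lnot (q \to p) \to ((p \leftrightarrow u) \leftrightarrow p)) \oplus (u \oplus r)) = \lnot \text{False} = \text{True}
\lnot ((\lnot (q \to p) \to ((p \leftrightarrow u) \leftrightarrow p)) \oplus (u \oplus r)) \leftrightarrow u = \text{True} \leftrightarrow \text{False} = \text{False}
p \leftrightarrow (\lnot ((\lnot (q \to p) \to ((p \leftrightarrow u) \leftrightarrow p)) \oplus (u \oplus r)) \leftrightarrow u) = \text{False} \leftrightarrow \text{False} = \text{True}
\lnot (p \leftrightarrow (\lnot ((\lnot (q \to p) \to ((p \leftrightarrow u) \leftrightarrow p)) \oplus (u \oplus r)) \leftrightarrow u)) = \lnot \text{True} = \text{False}
\lnot (p \leftrightarrow (\lnot ((\lnot (q \to p) \to ((p \leftrightarrow u) \leftrightarrow p)) \oplus (u \oplus r)) \leftrightarrow u)) \lor q = \text{False} \lor \text{True} = \text{True}
\lnot (\lnot (p \leftrightarrow (\lnot ((\lnot (q \to p) \to ((p \leftrightarrow u) \leftrightarrow p)) \oplus (u \oplus r)) \leftrightarrow u)) \lor q) = \lnot \text{True} = \text{False}
\lnot (\lnot (p \leftrightarrow (\lnot ((\lnot (q \to p) \to ((p \leftrightarrow u) \leftrightarrow p)) \oplus (u \oplus r)) \leftrightarrow u)) \lor q) \oplus s = \text{False} \oplus \text{False} = \text{False}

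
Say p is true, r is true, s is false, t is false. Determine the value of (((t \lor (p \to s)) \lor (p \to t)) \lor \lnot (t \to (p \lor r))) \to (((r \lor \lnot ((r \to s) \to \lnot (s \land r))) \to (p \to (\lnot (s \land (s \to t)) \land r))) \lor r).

\text{True}

p \to s = \text{True} \to \text{False} = \text{False}
t \lor (p \to s) = \text{False} \lor \text{False} = \text{False}
p \to t = \text{True} \to \text{False} = \text{False}
(t \lor (p \to s)) \lor (p \to t) = \text{False} \lor \text{False} = \text{False}
p \lor r = \text{True} \lor \text{True} = \text{True}
t \to (p \lor r) = \text{False} \to \text{True} = \text{True}
\lnot (t \to (p \lor r)) = \lnot \text{True} = \text{False}
((t \lor (p \to s)) \lor (p \to t)) \lor \lnot (t \to (p \lor r)) = \text{False} \lor \text{False} = \text{False}
r \to s = \text{True} \to \text{False} = \text{False}
s \land r = \text{False} \land \text{True} = \text{False}
\lnot (s \land r) = \lnot \text{False} = \text{True}
(r \to s) \to \lnot (s \land r) = \text{False} \to \text{True} = \text{True}
\lnot ((r \to s) \to \lnot (s \land r)) = \lnot \text{True} = \text{False}
r \lor \lnot ((r \to s) \to \lnot (s \land r)) = \text{True} \lor \text{False} = \text{True}
s \to t = \text{False} \to \text{False} = \text{True}
s \land (s \to t) = \text{False} \land \text{True} = \text{False}
\lnot (s \land (s \to t)) = \lnot \text{False} = \text{True}
\lnot (s \land (s \to t)) \land r = \text{True} \land \text{True} = \text{True}
p \to (\lnot (s \land (s \to t)) \land r) = \text{True} \to \text{True} = \text{True}
(r \lor \lnot ((r \to s) \to \lnot (s \land r))) \to (p \to (\lnot (s \land (s \to t)) \land r)) = \text{True} \to \text{True} = \text{True}
((r \lor \lnot ((r \to s) \to \lnot (s \land r))) \to (p \to (\lnot (s \land (s \to t)) \land r))) \lor r = \text{True} \lor \text{True} = \text{True}
(((t \lor (p \to s)) \lor (p \to t)) \lor \lnot (t \to (p \lor r))) \to (((r \lor \lnot ((r \to s) \to \lnot (s \land r))) \to (p \to (\lnot (s \land (s \to t)) \land r))) \lor r) = \text{False} \to \text{True} = \text{True}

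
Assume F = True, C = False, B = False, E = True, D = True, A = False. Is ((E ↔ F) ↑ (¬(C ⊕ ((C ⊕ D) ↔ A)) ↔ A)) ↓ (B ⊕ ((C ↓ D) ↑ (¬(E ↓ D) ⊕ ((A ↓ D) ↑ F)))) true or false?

False

E ↔ F = True ↔ True = True
C ⊕ D = False ⊕ True = True
(C ⊕ D) ↔ A = True ↔ False = False
C ⊕ ((C ⊕ D) ↔ A) = False ⊕ False = False
¬(C ⊕ ((C ⊕ D) ↔ A)) = ¬False = True
¬(C ⊕ ((C ⊕ D) ↔ A)) ↔ A = True ↔ False = False
(E ↔ F) ↑ (¬(C ⊕ ((C ⊕ D) ↔ A)) ↔ A) = True ↑ False = True
C ↓ D = False ↓ True = False
E ↓ D = True ↓ True = False
¬(E ↓ D) = ¬False = True
A ↓ D = False ↓ True = False
(A ↓ D) ↑ F = False ↑ True = True
¬(E ↓ D) ⊕ ((A ↓ D) ↑ F) = True ⊕ True = False
(C ↓ D) ↑ (¬(E ↓ D) ⊕ ((A ↓ D) ↑ F)) = False ↑ False = True
B ⊕ ((C ↓ D) ↑ (¬(E ↓ D) ⊕ ((A ↓ D) ↑ F))) = False ⊕ True = True
((E ↔ F) ↑ (¬(C ⊕ ((C ⊕ D) ↔ A)) ↔ A)) ↓ (B ⊕ ((C ↓ D) ↑ (¬(E ↓ D) ⊕ ((A ↓ D) ↑ F)))) = True ↓ True = False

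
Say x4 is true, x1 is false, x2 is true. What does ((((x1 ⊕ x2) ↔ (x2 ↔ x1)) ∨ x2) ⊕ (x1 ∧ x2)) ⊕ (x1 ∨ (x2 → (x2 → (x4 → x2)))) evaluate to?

False

x1 ⊕ x2 = False ⊕ True = True
x2 ↔ x1 = True ↔ False = False
(x1 ⊕ x2) ↔ (x2 ↔ x1) = True ↔ False = False
((x1 ⊕ x2) ↔ (x2 ↔ x1)) ∨ x2 = False ∨ True = True
x1 ∧ x2 = False ∧ True = False
(((x1 ⊕ x2) ↔ (x2 ↔ x1)) ∨ x2) ⊕ (x1 ∧ x2) = True ⊕ False = True
x4 → x2 = True → True = True
x2 → (x4 → x2) = True → True = True
x2 → (x2 → (x4 → x2)) = True → True = True
x1 ∨ (x2 → (x2 → (x4 → x2))) = False ∨ True = True
((((x1 ⊕ x2) ↔ (x2 ↔ x1)) ∨ x2) ⊕ (x1 ∧ x2)) ⊕ (x1 ∨ (x2 → (x2 → (x4 → x2)))) = True ⊕ True = False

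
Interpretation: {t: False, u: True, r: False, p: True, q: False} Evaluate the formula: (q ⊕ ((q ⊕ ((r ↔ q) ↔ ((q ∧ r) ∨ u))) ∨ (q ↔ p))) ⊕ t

Substituting t=False, u=True, r=False, p=True, q=False:
r ↔ q = False ↔ False = True
q ∧ r = False ∧ False = False
(q ∧ r) ∨ u = False ∨ True = True
(r ↔ q) ↔ ((q ∧ r) ∨ u) = True ↔ True = True
q ⊕ ((r ↔ q) ↔ ((q ∧ r) ∨ u)) = False ⊕ True = True
q ↔ p = False ↔ True = False
(q ⊕ ((r ↔ q) ↔ ((q ∧ r) ∨ u))) ∨ (q ↔ p) = True ∨ False = True
q ⊕ ((q ⊕ ((r ↔ q) ↔ ((q ∧ r) ∨ u))) ∨ (q ↔ p)) = False ⊕ True = True
(q ⊕ ((q ⊕ ((r ↔ q) ↔ ((q ∧ r) ∨ u))) ∨ (q ↔ p))) ⊕ t = True ⊕ False = True

True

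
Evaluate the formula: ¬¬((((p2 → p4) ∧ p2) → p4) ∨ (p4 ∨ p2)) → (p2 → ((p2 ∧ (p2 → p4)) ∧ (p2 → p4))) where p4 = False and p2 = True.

Substituting p4=False, p2=True:
p2 → p4 = True → False = False
(p2 → p4) ∧ p2 = False ∧ True = False
((p2 → p4) ∧ p2) → p4 = False → False = True
p4 ∨ p2 = False ∨ True = True
(((p2 → p4) ∧ p2) → p4) ∨ (p4 ∨ p2) = True ∨ True = True
¬((((p2 → p4) ∧ p2) → p4) ∨ (p4 ∨ p2)) = ¬True = False
¬¬((((p2 → p4) ∧ p2) → p4) ∨ (p4 ∨ p2)) = ¬False = True
p2 → p4 = True → False = False
p2 ∧ (p2 → p4) = True ∧ False = False
p2 → p4 = True → False = False
(p2 ∧ (p2 → p4)) ∧ (p2 → p4) = False ∧ False = False
p2 → ((p2 ∧ (p2 → p4)) ∧ (p2 → p4)) = True → False = False
¬¬((((p2 → p4) ∧ p2) → p4) ∨ (p4 ∨ p2)) → (p2 → ((p2 ∧ (p2 → p4)) ∧ (p2 → p4))) = True → False = False

False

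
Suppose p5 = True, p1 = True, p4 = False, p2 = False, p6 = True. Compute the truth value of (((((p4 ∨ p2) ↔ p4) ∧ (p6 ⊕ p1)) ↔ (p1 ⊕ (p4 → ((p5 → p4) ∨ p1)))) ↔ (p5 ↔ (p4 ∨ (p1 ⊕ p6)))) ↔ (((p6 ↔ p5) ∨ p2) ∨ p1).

False

p4 ∨ p2 = False ∨ False = False
(p4 ∨ p2) ↔ p4 = False ↔ False = True
p6 ⊕ p1 = True ⊕ True = False
((p4 ∨ p2) ↔ p4) ∧ (p6 ⊕ p1) = True ∧ False = False
p5 → p4 = True → False = False
(p5 → p4) ∨ p1 = False ∨ True = True
p4 → ((p5 → p4) ∨ p1) = False → True = True
p1 ⊕ (p4 → ((p5 → p4) ∨ p1)) = True ⊕ True = False
(((p4 ∨ p2) ↔ p4) ∧ (p6 ⊕ p1)) ↔ (p1 ⊕ (p4 → ((p5 → p4) ∨ p1))) = False ↔ False = True
p1 ⊕ p6 = True ⊕ True = False
p4 ∨ (p1 ⊕ p6) = False ∨ False = False
p5 ↔ (p4 ∨ (p1 ⊕ p6)) = True ↔ False = False
((((p4 ∨ p2) ↔ p4) ∧ (p6 ⊕ p1)) ↔ (p1 ⊕ (p4 → ((p5 → p4) ∨ p1)))) ↔ (p5 ↔ (p4 ∨ (p1 ⊕ p6))) = True ↔ False = False
p6 ↔ p5 = True ↔ True = True
(p6 ↔ p5) ∨ p2 = True ∨ False = True
((p6 ↔ p5) ∨ p2) ∨ p1 = True ∨ True = True
(((((p4 ∨ p2) ↔ p4) ∧ (p6 ⊕ p1)) ↔ (p1 ⊕ (p4 → ((p5 → p4) ∨ p1)))) ↔ (p5 ↔ (p4 ∨ (p1 ⊕ p6)))) ↔ (((p6 ↔ p5) ∨ p2) ∨ p1) = False ↔ True = False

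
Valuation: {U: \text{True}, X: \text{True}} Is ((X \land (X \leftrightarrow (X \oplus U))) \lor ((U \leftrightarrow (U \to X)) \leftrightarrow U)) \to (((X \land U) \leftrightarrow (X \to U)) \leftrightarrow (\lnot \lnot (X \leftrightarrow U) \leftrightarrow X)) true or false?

Substituting U=\text{True}, X=\text{True}:
X \oplus U = \text{True} \oplus \text{True} = \text{False}
X \leftrightarrow (X \oplus U) = \text{True} \leftrightarrow \text{False} = \text{False}
X \land (X \leftrightarrow (X \oplus U)) = \text{True} \land \text{False} = \text{False}
U \to X = \text{True} \to \text{True} = \text{True}
U \leftrightarrow (U \to X) = \text{True} \leftrightarrow \text{True} = \text{True}
(U \leftrightarrow (U \to X)) \leftrightarrow U = \text{True} \leftrightarrow \text{True} = \text{True}
(X \land (X \leftrightarrow (X \oplus U))) \lor ((U \leftrightarrow (U \to X)) \leftrightarrow U) = \text{False} \lor \text{True} = \text{True}
X \land U = \text{True} \land \text{True} = \text{True}
X \to U = \text{True} \to \text{True} = \text{True}
(X \land U) \leftrightarrow (X \to U) = \text{True} \leftrightarrow \text{True} = \text{True}
X \leftrightarrow U = \text{True} \leftrightarrow \text{True} = \text{True}
\lnot (X \leftrightarrow U) = \lnot \text{True} = \text{False}
\lnot \lnot (X \leftrightarrow U) = \lnot \text{False} = \text{True}
\lnot \lnot (X \leftrightarrow U) \leftrightarrow X = \text{True} \leftrightarrow \text{True} = \text{True}
((X \land U) \leftrightarrow (X \to U)) \leftrightarrow (\lnot \lnot (X \leftrightarrow U) \leftrightarrow X) = \text{True} \leftrightarrow \text{True} = \text{True}
((X \land (X \leftrightarrow (X \oplus U))) \lor ((U \leftrightarrow (U \to X)) \leftrightarrow U)) \to (((X \land U) \leftrightarrow (X \to U)) \leftrightarrow (\lnot \lnot (X \leftrightarrow U) \leftrightarrow X)) = \text{True} \to \text{True} = \text{True}

\text{True}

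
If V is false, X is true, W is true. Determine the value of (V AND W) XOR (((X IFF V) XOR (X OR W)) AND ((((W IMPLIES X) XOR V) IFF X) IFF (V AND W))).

V AND W = F AND T = F
X IFF V = T IFF F = F
X OR W = T OR T = T
(X IFF V) XOR (X OR W) = F XOR T = T
W IMPLIES X = T IMPLIES T = T
(W IMPLIES X) XOR V = T XOR F = T
((W IMPLIES X) XOR V) IFF X = T IFF T = T
V AND W = F AND T = F
(((W IMPLIES X) XOR V) IFF X) IFF (V AND W) = T IFF F = F
((X IFF V) XOR (X OR W)) AND ((((W IMPLIES X) XOR V) IFF X) IFF (V AND W)) = T AND F = F
(V AND W) XOR (((X IFF V) XOR (X OR W)) AND ((((W IMPLIES X) XOR V) IFF X) IFF (V AND W))) = F XOR F = F

F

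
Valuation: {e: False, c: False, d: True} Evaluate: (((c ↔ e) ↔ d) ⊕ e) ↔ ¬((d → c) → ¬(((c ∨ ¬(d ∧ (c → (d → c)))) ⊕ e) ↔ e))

c ↔ e = False ↔ False = True
(c ↔ e) ↔ d = True ↔ True = True
((c ↔ e) ↔ d) ⊕ e = True ⊕ False = True
d → c = True → False = False
d → c = True → False = False
c → (d → c) = False → False = True
d ∧ (c → (d → c)) = True ∧ True = True
¬(d ∧ (c → (d → c))) = ¬True = False
c ∨ ¬(d ∧ (c → (d → c))) = False ∨ False = False
(c ∨ ¬(d ∧ (c → (d → c)))) ⊕ e = False ⊕ False = False
((c ∨ ¬(d ∧ (c → (d → c)))) ⊕ e) ↔ e = False ↔ False = True
¬(((c ∨ ¬(d ∧ (c → (d → c)))) ⊕ e) ↔ e) = ¬True = False
(d → c) → ¬(((c ∨ ¬(d ∧ (c → (d → c)))) ⊕ e) ↔ e) = False → False = True
¬((d → c) → ¬(((c ∨ ¬(d ∧ (c → (d → c)))) ⊕ e) ↔ e)) = ¬True = False
(((c ↔ e) ↔ d) ⊕ e) ↔ ¬((d → c) → ¬(((c ∨ ¬(d ∧ (c → (d → c)))) ⊕ e) ↔ e)) = True ↔ False = False

False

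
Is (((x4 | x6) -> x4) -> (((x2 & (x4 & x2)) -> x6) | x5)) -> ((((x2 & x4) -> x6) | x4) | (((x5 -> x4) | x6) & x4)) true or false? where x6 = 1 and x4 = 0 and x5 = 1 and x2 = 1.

x4 | x6 = 0 | 1 = 1
(x4 | x6) -> x4 = 1 -> 0 = 0
x4 & x2 = 0 & 1 = 0
x2 & (x4 & x2) = 1 & 0 = 0
(x2 & (x4 & x2)) -> x6 = 0 -> 1 = 1
((x2 & (x4 & x2)) -> x6) | x5 = 1 | 1 = 1
((x4 | x6) -> x4) -> (((x2 & (x4 & x2)) -> x6) | x5) = 0 -> 1 = 1
x2 & x4 = 1 & 0 = 0
(x2 & x4) -> x6 = 0 -> 1 = 1
((x2 & x4) -> x6) | x4 = 1 | 0 = 1
x5 -> x4 = 1 -> 0 = 0
(x5 -> x4) | x6 = 0 | 1 = 1
((x5 -> x4) | x6) & x4 = 1 & 0 = 0
(((x2 & x4) -> x6) | x4) | (((x5 -> x4) | x6) & x4) = 1 | 0 = 1
(((x4 | x6) -> x4) -> (((x2 & (x4 & x2)) -> x6) | x5)) -> ((((x2 & x4) -> x6) | x4) | (((x5 -> x4) | x6) & x4)) = 1 -> 1 = 1

1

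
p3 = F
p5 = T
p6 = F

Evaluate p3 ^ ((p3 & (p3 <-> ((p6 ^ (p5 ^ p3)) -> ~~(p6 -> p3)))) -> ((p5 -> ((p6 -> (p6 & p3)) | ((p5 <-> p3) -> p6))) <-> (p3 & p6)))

T

Substituting p3=F, p5=T, p6=F:
p5 ^ p3 = T ^ F = T
p6 ^ (p5 ^ p3) = F ^ T = T
p6 -> p3 = F -> F = T
~(p6 -> p3) = ~T = F
~~(p6 -> p3) = ~F = T
(p6 ^ (p5 ^ p3)) -> ~~(p6 -> p3) = T -> T = T
p3 <-> ((p6 ^ (p5 ^ p3)) -> ~~(p6 -> p3)) = F <-> T = F
p3 & (p3 <-> ((p6 ^ (p5 ^ p3)) -> ~~(p6 -> p3))) = F & F = F
p6 & p3 = F & F = F
p6 -> (p6 & p3) = F -> F = T
p5 <-> p3 = T <-> F = F
(p5 <-> p3) -> p6 = F -> F = T
(p6 -> (p6 & p3)) | ((p5 <-> p3) -> p6) = T | T = T
p5 -> ((p6 -> (p6 & p3)) | ((p5 <-> p3) -> p6)) = T -> T = T
p3 & p6 = F & F = F
(p5 -> ((p6 -> (p6 & p3)) | ((p5 <-> p3) -> p6))) <-> (p3 & p6) = T <-> F = F
(p3 & (p3 <-> ((p6 ^ (p5 ^ p3)) -> ~~(p6 -> p3)))) -> ((p5 -> ((p6 -> (p6 & p3)) | ((p5 <-> p3) -> p6))) <-> (p3 & p6)) = F -> F = T
p3 ^ ((p3 & (p3 <-> ((p6 ^ (p5 ^ p3)) -> ~~(p6 -> p3)))) -> ((p5 -> ((p6 -> (p6 & p3)) | ((p5 <-> p3) -> p6))) <-> (p3 & p6))) = F ^ T = T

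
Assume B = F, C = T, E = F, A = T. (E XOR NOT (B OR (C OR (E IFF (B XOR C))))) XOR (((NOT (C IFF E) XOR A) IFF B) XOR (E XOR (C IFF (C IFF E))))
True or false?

T

B XOR C = F XOR T = T
E IFF (B XOR C) = F IFF T = F
C OR (E IFF (B XOR C)) = T OR F = T
B OR (C OR (E IFF (B XOR C))) = F OR T = T
NOT (B OR (C OR (E IFF (B XOR C)))) = NOT T = F
E XOR NOT (B OR (C OR (E IFF (B XOR C)))) = F XOR F = F
C IFF E = T IFF F = F
NOT (C IFF E) = NOT F = T
NOT (C IFF E) XOR A = T XOR T = F
(NOT (C IFF E) XOR A) IFF B = F IFF F = T
C IFF E = T IFF F = F
C IFF (C IFF E) = T IFF F = F
E XOR (C IFF (C IFF E)) = F XOR F = F
((NOT (C IFF E) XOR A) IFF B) XOR (E XOR (C IFF (C IFF E))) = T XOR F = T
(E XOR NOT (B OR (C OR (E IFF (B XOR C))))) XOR (((NOT (C IFF E) XOR A) IFF B) XOR (E XOR (C IFF (C IFF E)))) = F XOR T = T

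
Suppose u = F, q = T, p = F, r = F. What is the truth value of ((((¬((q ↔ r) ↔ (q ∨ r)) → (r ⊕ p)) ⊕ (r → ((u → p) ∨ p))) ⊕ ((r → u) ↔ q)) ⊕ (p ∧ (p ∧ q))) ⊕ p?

q ↔ r = T ↔ F = F
q ∨ r = T ∨ F = T
(q ↔ r) ↔ (q ∨ r) = F ↔ T = F
¬((q ↔ r) ↔ (q ∨ r)) = ¬F = T
r ⊕ p = F ⊕ F = F
¬((q ↔ r) ↔ (q ∨ r)) → (r ⊕ p) = T → F = F
u → p = F → F = T
(u → p) ∨ p = T ∨ F = T
r → ((u → p) ∨ p) = F → T = T
(¬((q ↔ r) ↔ (q ∨ r)) → (r ⊕ p)) ⊕ (r → ((u → p) ∨ p)) = F ⊕ T = T
r → u = F → F = T
(r → u) ↔ q = T ↔ T = T
((¬((q ↔ r) ↔ (q ∨ r)) → (r ⊕ p)) ⊕ (r → ((u → p) ∨ p))) ⊕ ((r → u) ↔ q) = T ⊕ T = F
p ∧ q = F ∧ T = F
p ∧ (p ∧ q) = F ∧ F = F
(((¬((q ↔ r) ↔ (q ∨ r)) → (r ⊕ p)) ⊕ (r → ((u → p) ∨ p))) ⊕ ((r → u) ↔ q)) ⊕ (p ∧ (p ∧ q)) = F ⊕ F = F
((((¬((q ↔ r) ↔ (q ∨ r)) → (r ⊕ p)) ⊕ (r → ((u → p) ∨ p))) ⊕ ((r → u) ↔ q)) ⊕ (p ∧ (p ∧ q))) ⊕ p = F ⊕ F = F

F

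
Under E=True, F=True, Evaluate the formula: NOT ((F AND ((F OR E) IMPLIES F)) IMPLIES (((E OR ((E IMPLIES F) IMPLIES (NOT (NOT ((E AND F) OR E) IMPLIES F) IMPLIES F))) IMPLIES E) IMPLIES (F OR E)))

False

F OR E = True OR True = True
(F OR E) IMPLIES F = True IMPLIES True = True
F AND ((F OR E) IMPLIES F) = True AND True = True
E IMPLIES F = True IMPLIES True = True
E AND F = True AND True = True
(E AND F) OR E = True OR True = True
NOT ((E AND F) OR E) = NOT True = False
NOT ((E AND F) OR E) IMPLIES F = False IMPLIES True = True
NOT (NOT ((E AND F) OR E) IMPLIES F) = NOT True = False
NOT (NOT ((E AND F) OR E) IMPLIES F) IMPLIES F = False IMPLIES True = True
(E IMPLIES F) IMPLIES (NOT (NOT ((E AND F) OR E) IMPLIES F) IMPLIES F) = True IMPLIES True = True
E OR ((E IMPLIES F) IMPLIES (NOT (NOT ((E AND F) OR E) IMPLIES F) IMPLIES F)) = True OR True = True
(E OR ((E IMPLIES F) IMPLIES (NOT (NOT ((E AND F) OR E) IMPLIES F) IMPLIES F))) IMPLIES E = True IMPLIES True = True
F OR E = True OR True = True
((E OR ((E IMPLIES F) IMPLIES (NOT (NOT ((E AND F) OR E) IMPLIES F) IMPLIES F))) IMPLIES E) IMPLIES (F OR E) = True IMPLIES True = True
(F AND ((F OR E) IMPLIES F)) IMPLIES (((E OR ((E IMPLIES F) IMPLIES (NOT (NOT ((E AND F) OR E) IMPLIES F) IMPLIES F))) IMPLIES E) IMPLIES (F OR E)) = True IMPLIES True = True
NOT ((F AND ((F OR E) IMPLIES F)) IMPLIES (((E OR ((E IMPLIES F) IMPLIES (NOT (NOT ((E AND F) OR E) IMPLIES F) IMPLIES F))) IMPLIES E) IMPLIES (F OR E))) = NOT True = False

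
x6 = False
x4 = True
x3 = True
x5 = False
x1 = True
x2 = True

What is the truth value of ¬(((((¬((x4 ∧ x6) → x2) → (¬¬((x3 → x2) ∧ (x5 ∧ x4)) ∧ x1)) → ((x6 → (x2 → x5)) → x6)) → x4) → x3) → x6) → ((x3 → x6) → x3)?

True

x4 ∧ x6 = True ∧ False = False
(x4 ∧ x6) → x2 = False → True = True
¬((x4 ∧ x6) → x2) = ¬True = False
x3 → x2 = True → True = True
x5 ∧ x4 = False ∧ True = False
(x3 → x2) ∧ (x5 ∧ x4) = True ∧ False = False
¬((x3 → x2) ∧ (x5 ∧ x4)) = ¬False = True
¬¬((x3 → x2) ∧ (x5 ∧ x4)) = ¬True = False
¬¬((x3 → x2) ∧ (x5 ∧ x4)) ∧ x1 = False ∧ True = False
¬((x4 ∧ x6) → x2) → (¬¬((x3 → x2) ∧ (x5 ∧ x4)) ∧ x1) = False → False = True
x2 → x5 = True → False = False
x6 → (x2 → x5) = False → False = True
(x6 → (x2 → x5)) → x6 = True → False = False
(¬((x4 ∧ x6) → x2) → (¬¬((x3 → x2) ∧ (x5 ∧ x4)) ∧ x1)) → ((x6 → (x2 → x5)) → x6) = True → False = False
((¬((x4 ∧ x6) → x2) → (¬¬((x3 → x2) ∧ (x5 ∧ x4)) ∧ x1)) → ((x6 → (x2 → x5)) → x6)) → x4 = False → True = True
(((¬((x4 ∧ x6) → x2) → (¬¬((x3 → x2) ∧ (x5 ∧ x4)) ∧ x1)) → ((x6 → (x2 → x5)) → x6)) → x4) → x3 = True → True = True
((((¬((x4 ∧ x6) → x2) → (¬¬((x3 → x2) ∧ (x5 ∧ x4)) ∧ x1)) → ((x6 → (x2 → x5)) → x6)) → x4) → x3) → x6 = True → False = False
¬(((((¬((x4 ∧ x6) → x2) → (¬¬((x3 → x2) ∧ (x5 ∧ x4)) ∧ x1)) → ((x6 → (x2 → x5)) → x6)) → x4) → x3) → x6) = ¬False = True
x3 → x6 = True → False = False
(x3 → x6) → x3 = False → True = True
¬(((((¬((x4 ∧ x6) → x2) → (¬¬((x3 → x2) ∧ (x5 ∧ x4)) ∧ x1)) → ((x6 → (x2 → x5)) → x6)) → x4) → x3) → x6) → ((x3 → x6) → x3) = True → True = True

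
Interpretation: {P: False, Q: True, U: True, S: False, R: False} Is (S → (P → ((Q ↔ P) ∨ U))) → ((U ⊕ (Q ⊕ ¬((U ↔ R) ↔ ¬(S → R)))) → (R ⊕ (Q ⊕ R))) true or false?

Q ↔ P = True ↔ False = False
(Q ↔ P) ∨ U = False ∨ True = True
P → ((Q ↔ P) ∨ U) = False → True = True
S → (P → ((Q ↔ P) ∨ U)) = False → True = True
U ↔ R = True ↔ False = False
S → R = False → False = True
¬(S → R) = ¬True = False
(U ↔ R) ↔ ¬(S → R) = False ↔ False = True
¬((U ↔ R) ↔ ¬(S → R)) = ¬True = False
Q ⊕ ¬((U ↔ R) ↔ ¬(S → R)) = True ⊕ False = True
U ⊕ (Q ⊕ ¬((U ↔ R) ↔ ¬(S → R))) = True ⊕ True = False
Q ⊕ R = True ⊕ False = True
R ⊕ (Q ⊕ R) = False ⊕ True = True
(U ⊕ (Q ⊕ ¬((U ↔ R) ↔ ¬(S → R)))) → (R ⊕ (Q ⊕ R)) = False → True = True
(S → (P → ((Q ↔ P) ∨ U))) → ((U ⊕ (Q ⊕ ¬((U ↔ R) ↔ ¬(S → R)))) → (R ⊕ (Q ⊕ R))) = True → True = True

True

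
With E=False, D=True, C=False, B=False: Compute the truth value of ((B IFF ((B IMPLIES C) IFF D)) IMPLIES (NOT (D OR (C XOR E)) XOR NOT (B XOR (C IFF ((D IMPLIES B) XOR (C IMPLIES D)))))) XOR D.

B IMPLIES C = False IMPLIES False = True
(B IMPLIES C) IFF D = True IFF True = True
B IFF ((B IMPLIES C) IFF D) = False IFF True = False
C XOR E = False XOR False = False
D OR (C XOR E) = True OR False = True
NOT (D OR (C XOR E)) = NOT True = False
D IMPLIES B = True IMPLIES False = False
C IMPLIES D = False IMPLIES True = True
(D IMPLIES B) XOR (C IMPLIES D) = False XOR True = True
C IFF ((D IMPLIES B) XOR (C IMPLIES D)) = False IFF True = False
B XOR (C IFF ((D IMPLIES B) XOR (C IMPLIES D))) = False XOR False = False
NOT (B XOR (C IFF ((D IMPLIES B) XOR (C IMPLIES D)))) = NOT False = True
NOT (D OR (C XOR E)) XOR NOT (B XOR (C IFF ((D IMPLIES B) XOR (C IMPLIES D)))) = False XOR True = True
(B IFF ((B IMPLIES C) IFF D)) IMPLIES (NOT (D OR (C XOR E)) XOR NOT (B XOR (C IFF ((D IMPLIES B) XOR (C IMPLIES D))))) = False IMPLIES True = True
((B IFF ((B IMPLIES C) IFF D)) IMPLIES (NOT (D OR (C XOR E)) XOR NOT (B XOR (C IFF ((D IMPLIES B) XOR (C IMPLIES D)))))) XOR D = True XOR True = False

False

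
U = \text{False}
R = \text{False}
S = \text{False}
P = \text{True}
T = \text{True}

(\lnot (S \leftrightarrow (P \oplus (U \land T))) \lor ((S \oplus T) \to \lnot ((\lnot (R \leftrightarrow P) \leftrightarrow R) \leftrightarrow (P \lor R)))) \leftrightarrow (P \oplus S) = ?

\text{True}

U \land T = \text{False} \land \text{True} = \text{False}
P \oplus (U \land T) = \text{True} \oplus \text{False} = \text{True}
S \leftrightarrow (P \oplus (U \land T)) = \text{False} \leftrightarrow \text{True} = \text{False}
\lnot (S \leftrightarrow (P \oplus (U \land T))) = \lnot \text{False} = \text{True}
S \oplus T = \text{False} \oplus \text{True} = \text{True}
R \leftrightarrow P = \text{False} \leftrightarrow \text{True} = \text{False}
\lnot (R \leftrightarrow P) = \lnot \text{False} = \text{True}
\lnot (R \leftrightarrow P) \leftrightarrow R = \text{True} \leftrightarrow \text{False} = \text{False}
P \lor R = \text{True} \lor \text{False} = \text{True}
(\lnot (R \leftrightarrow P) \leftrightarrow R) \leftrightarrow (P \lor R) = \text{False} \leftrightarrow \text{True} = \text{False}
\lnot ((\lnot (R \leftrightarrow P) \leftrightarrow R) \leftrightarrow (P \lor R)) = \lnot \text{False} = \text{True}
(S \oplus T) \to \lnot ((\lnot (R \leftrightarrow P) \leftrightarrow R) \leftrightarrow (P \lor R)) = \text{True} \to \text{True} = \text{True}
\lnot (S \leftrightarrow (P \oplus (U \land T))) \lor ((S \oplus T) \to \lnot ((\lnot (R \leftrightarrow P) \leftrightarrow R) \leftrightarrow (P \lor R))) = \text{True} \lor \text{True} = \text{True}
P \oplus S = \text{True} \oplus \text{False} = \text{True}
(\lnot (S \leftrightarrow (P \oplus (U \land T))) \lor ((S \oplus T) \to \lnot ((\lnot (R \leftrightarrow P) \leftrightarrow R) \leftrightarrow (P \lor R)))) \leftrightarrow (P \oplus S) = \text{True} \leftrightarrow \text{True} = \text{True}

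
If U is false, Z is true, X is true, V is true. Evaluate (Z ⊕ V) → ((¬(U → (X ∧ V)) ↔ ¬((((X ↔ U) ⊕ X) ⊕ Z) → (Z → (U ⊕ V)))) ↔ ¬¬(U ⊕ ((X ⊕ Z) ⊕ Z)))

Z ⊕ V = True ⊕ True = False
X ∧ V = True ∧ True = True
U → (X ∧ V) = False → True = True
¬(U → (X ∧ V)) = ¬True = False
X ↔ U = True ↔ False = False
(X ↔ U) ⊕ X = False ⊕ True = True
((X ↔ U) ⊕ X) ⊕ Z = True ⊕ True = False
U ⊕ V = False ⊕ True = True
Z → (U ⊕ V) = True → True = True
(((X ↔ U) ⊕ X) ⊕ Z) → (Z → (U ⊕ V)) = False → True = True
¬((((X ↔ U) ⊕ X) ⊕ Z) → (Z → (U ⊕ V))) = ¬True = False
¬(U → (X ∧ V)) ↔ ¬((((X ↔ U) ⊕ X) ⊕ Z) → (Z → (U ⊕ V))) = False ↔ False = True
X ⊕ Z = True ⊕ True = False
(X ⊕ Z) ⊕ Z = False ⊕ True = True
U ⊕ ((X ⊕ Z) ⊕ Z) = False ⊕ True = True
¬(U ⊕ ((X ⊕ Z) ⊕ Z)) = ¬True = False
¬¬(U ⊕ ((X ⊕ Z) ⊕ Z)) = ¬False = True
(¬(U → (X ∧ V)) ↔ ¬((((X ↔ U) ⊕ X) ⊕ Z) → (Z → (U ⊕ V)))) ↔ ¬¬(U ⊕ ((X ⊕ Z) ⊕ Z)) = True ↔ True = True
(Z ⊕ V) → ((¬(U → (X ∧ V)) ↔ ¬((((X ↔ U) ⊕ X) ⊕ Z) → (Z → (U ⊕ V)))) ↔ ¬¬(U ⊕ ((X ⊕ Z) ⊕ Z))) = False → True = True

True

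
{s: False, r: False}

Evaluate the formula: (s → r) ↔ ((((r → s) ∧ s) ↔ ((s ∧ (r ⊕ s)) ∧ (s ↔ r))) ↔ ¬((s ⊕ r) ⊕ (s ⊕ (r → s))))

False

s → r = False → False = True
r → s = False → False = True
(r → s) ∧ s = True ∧ False = False
r ⊕ s = False ⊕ False = False
s ∧ (r ⊕ s) = False ∧ False = False
s ↔ r = False ↔ False = True
(s ∧ (r ⊕ s)) ∧ (s ↔ r) = False ∧ True = False
((r → s) ∧ s) ↔ ((s ∧ (r ⊕ s)) ∧ (s ↔ r)) = False ↔ False = True
s ⊕ r = False ⊕ False = False
r → s = False → False = True
s ⊕ (r → s) = False ⊕ True = True
(s ⊕ r) ⊕ (s ⊕ (r → s)) = False ⊕ True = True
¬((s ⊕ r) ⊕ (s ⊕ (r → s))) = ¬True = False
(((r → s) ∧ s) ↔ ((s ∧ (r ⊕ s)) ∧ (s ↔ r))) ↔ ¬((s ⊕ r) ⊕ (s ⊕ (r → s))) = True ↔ False = False
(s → r) ↔ ((((r → s) ∧ s) ↔ ((s ∧ (r ⊕ s)) ∧ (s ↔ r))) ↔ ¬((s ⊕ r) ⊕ (s ⊕ (r → s)))) = True ↔ False = False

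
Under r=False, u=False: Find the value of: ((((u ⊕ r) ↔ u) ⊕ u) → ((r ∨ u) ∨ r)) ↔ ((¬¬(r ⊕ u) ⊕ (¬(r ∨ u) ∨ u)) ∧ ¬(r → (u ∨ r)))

u ⊕ r = False ⊕ False = False
(u ⊕ r) ↔ u = False ↔ False = True
((u ⊕ r) ↔ u) ⊕ u = True ⊕ False = True
r ∨ u = False ∨ False = False
(r ∨ u) ∨ r = False ∨ False = False
(((u ⊕ r) ↔ u) ⊕ u) → ((r ∨ u) ∨ r) = True → False = False
r ⊕ u = False ⊕ False = False
¬(r ⊕ u) = ¬False = True
¬¬(r ⊕ u) = ¬True = False
r ∨ u = False ∨ False = False
¬(r ∨ u) = ¬False = True
¬(r ∨ u) ∨ u = True ∨ False = True
¬¬(r ⊕ u) ⊕ (¬(r ∨ u) ∨ u) = False ⊕ True = True
u ∨ r = False ∨ False = False
r → (u ∨ r) = False → False = True
¬(r → (u ∨ r)) = ¬True = False
(¬¬(r ⊕ u) ⊕ (¬(r ∨ u) ∨ u)) ∧ ¬(r → (u ∨ r)) = True ∧ False = False
((((u ⊕ r) ↔ u) ⊕ u) → ((r ∨ u) ∨ r)) ↔ ((¬¬(r ⊕ u) ⊕ (¬(r ∨ u) ∨ u)) ∧ ¬(r → (u ∨ r))) = False ↔ False = True

True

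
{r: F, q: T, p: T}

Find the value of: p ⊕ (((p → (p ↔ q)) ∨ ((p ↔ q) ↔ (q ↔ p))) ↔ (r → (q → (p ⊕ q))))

F

Substituting r=F, q=T, p=T:
p ↔ q = T ↔ T = T
p → (p ↔ q) = T → T = T
p ↔ q = T ↔ T = T
q ↔ p = T ↔ T = T
(p ↔ q) ↔ (q ↔ p) = T ↔ T = T
(p → (p ↔ q)) ∨ ((p ↔ q) ↔ (q ↔ p)) = T ∨ T = T
p ⊕ q = T ⊕ T = F
q → (p ⊕ q) = T → F = F
r → (q → (p ⊕ q)) = F → F = T
((p → (p ↔ q)) ∨ ((p ↔ q) ↔ (q ↔ p))) ↔ (r → (q → (p ⊕ q))) = T ↔ T = T
p ⊕ (((p → (p ↔ q)) ∨ ((p ↔ q) ↔ (q ↔ p))) ↔ (r → (q → (p ⊕ q)))) = T ⊕ T = F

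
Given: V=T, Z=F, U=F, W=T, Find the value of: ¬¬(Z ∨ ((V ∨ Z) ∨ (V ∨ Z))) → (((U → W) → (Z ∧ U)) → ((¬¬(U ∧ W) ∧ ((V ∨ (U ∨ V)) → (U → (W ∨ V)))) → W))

T

Substituting V=T, Z=F, U=F, W=T:
V ∨ Z = T ∨ F = T
V ∨ Z = T ∨ F = T
(V ∨ Z) ∨ (V ∨ Z) = T ∨ T = T
Z ∨ ((V ∨ Z) ∨ (V ∨ Z)) = F ∨ T = T
¬(Z ∨ ((V ∨ Z) ∨ (V ∨ Z))) = ¬T = F
¬¬(Z ∨ ((V ∨ Z) ∨ (V ∨ Z))) = ¬F = T
U → W = F → T = T
Z ∧ U = F ∧ F = F
(U → W) → (Z ∧ U) = T → F = F
U ∧ W = F ∧ T = F
¬(U ∧ W) = ¬F = T
¬¬(U ∧ W) = ¬T = F
U ∨ V = F ∨ T = T
V ∨ (U ∨ V) = T ∨ T = T
W ∨ V = T ∨ T = T
U → (W ∨ V) = F → T = T
(V ∨ (U ∨ V)) → (U → (W ∨ V)) = T → T = T
¬¬(U ∧ W) ∧ ((V ∨ (U ∨ V)) → (U → (W ∨ V))) = F ∧ T = F
(¬¬(U ∧ W) ∧ ((V ∨ (U ∨ V)) → (U → (W ∨ V)))) → W = F → T = T
((U → W) → (Z ∧ U)) → ((¬¬(U ∧ W) ∧ ((V ∨ (U ∨ V)) → (U → (W ∨ V)))) → W) = F → T = T
¬¬(Z ∨ ((V ∨ Z) ∨ (V ∨ Z))) → (((U → W) → (Z ∧ U)) → ((¬¬(U ∧ W) ∧ ((V ∨ (U ∨ V)) → (U → (W ∨ V)))) → W)) = T → T = T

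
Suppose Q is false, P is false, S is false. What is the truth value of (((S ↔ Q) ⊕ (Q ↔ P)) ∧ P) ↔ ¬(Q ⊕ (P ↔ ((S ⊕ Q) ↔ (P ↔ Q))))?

S ↔ Q = False ↔ False = True
Q ↔ P = False ↔ False = True
(S ↔ Q) ⊕ (Q ↔ P) = True ⊕ True = False
((S ↔ Q) ⊕ (Q ↔ P)) ∧ P = False ∧ False = False
S ⊕ Q = False ⊕ False = False
P ↔ Q = False ↔ False = True
(S ⊕ Q) ↔ (P ↔ Q) = False ↔ True = False
P ↔ ((S ⊕ Q) ↔ (P ↔ Q)) = False ↔ False = True
Q ⊕ (P ↔ ((S ⊕ Q) ↔ (P ↔ Q))) = False ⊕ True = True
¬(Q ⊕ (P ↔ ((S ⊕ Q) ↔ (P ↔ Q)))) = ¬True = False
(((S ↔ Q) ⊕ (Q ↔ P)) ∧ P) ↔ ¬(Q ⊕ (P ↔ ((S ⊕ Q) ↔ (P ↔ Q)))) = False ↔ False = True

True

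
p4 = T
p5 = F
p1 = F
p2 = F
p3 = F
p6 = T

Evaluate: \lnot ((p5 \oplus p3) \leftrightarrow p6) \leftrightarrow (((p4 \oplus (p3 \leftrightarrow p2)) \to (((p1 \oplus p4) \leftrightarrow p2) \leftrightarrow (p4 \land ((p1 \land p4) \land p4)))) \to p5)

F

p5 \oplus p3 = F \oplus F = F
(p5 \oplus p3) \leftrightarrow p6 = F \leftrightarrow T = F
\lnot ((p5 \oplus p3) \leftrightarrow p6) = \lnot F = T
p3 \leftrightarrow p2 = F \leftrightarrow F = T
p4 \oplus (p3 \leftrightarrow p2) = T \oplus T = F
p1 \oplus p4 = F \oplus T = T
(p1 \oplus p4) \leftrightarrow p2 = T \leftrightarrow F = F
p1 \land p4 = F \land T = F
(p1 \land p4) \land p4 = F \land T = F
p4 \land ((p1 \land p4) \land p4) = T \land F = F
((p1 \oplus p4) \leftrightarrow p2) \leftrightarrow (p4 \land ((p1 \land p4) \land p4)) = F \leftrightarrow F = T
(p4 \oplus (p3 \leftrightarrow p2)) \to (((p1 \oplus p4) \leftrightarrow p2) \leftrightarrow (p4 \land ((p1 \land p4) \land p4))) = F \to T = T
((p4 \oplus (p3 \leftrightarrow p2)) \to (((p1 \oplus p4) \leftrightarrow p2) \leftrightarrow (p4 \land ((p1 \land p4) \land p4)))) \to p5 = T \to F = F
\lnot ((p5 \oplus p3) \leftrightarrow p6) \leftrightarrow (((p4 \oplus (p3 \leftrightarrow p2)) \to (((p1 \oplus p4) \leftrightarrow p2) \leftrightarrow (p4 \land ((p1 \land p4) \land p4)))) \to p5) = T \leftrightarrow F = F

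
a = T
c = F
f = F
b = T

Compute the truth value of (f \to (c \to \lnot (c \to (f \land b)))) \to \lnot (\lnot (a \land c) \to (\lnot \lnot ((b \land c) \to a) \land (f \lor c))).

T

f \land b = F \land T = F
c \to (f \land b) = F \to F = T
\lnot (c \to (f \land b)) = \lnot T = F
c \to \lnot (c \to (f \land b)) = F \to F = T
f \to (c \to \lnot (c \to (f \land b))) = F \to T = T
a \land c = T \land F = F
\lnot (a \land c) = \lnot F = T
b \land c = T \land F = F
(b \land c) \to a = F \to T = T
\lnot ((b \land c) \to a) = \lnot T = F
\lnot \lnot ((b \land c) \to a) = \lnot F = T
f \lor c = F \lor F = F
\lnot \lnot ((b \land c) \to a) \land (f \lor c) = T \land F = F
\lnot (a \land c) \to (\lnot \lnot ((b \land c) \to a) \land (f \lor c)) = T \to F = F
\lnot (\lnot (a \land c) \to (\lnot \lnot ((b \land c) \to a) \land (f \lor c))) = \lnot F = T
(f \to (c \to \lnot (c \to (f \land b)))) \to \lnot (\lnot (a \land c) \to (\lnot \lnot ((b \land c) \to a) \land (f \lor c))) = T \to T = T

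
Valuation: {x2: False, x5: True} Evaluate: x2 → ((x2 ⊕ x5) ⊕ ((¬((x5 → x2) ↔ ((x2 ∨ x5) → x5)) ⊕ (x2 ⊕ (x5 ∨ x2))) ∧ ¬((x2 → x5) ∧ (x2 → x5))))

x2 ⊕ x5 = False ⊕ True = True
x5 → x2 = True → False = False
x2 ∨ x5 = False ∨ True = True
(x2 ∨ x5) → x5 = True → True = True
(x5 → x2) ↔ ((x2 ∨ x5) → x5) = False ↔ True = False
¬((x5 → x2) ↔ ((x2 ∨ x5) → x5)) = ¬False = True
x5 ∨ x2 = True ∨ False = True
x2 ⊕ (x5 ∨ x2) = False ⊕ True = True
¬((x5 → x2) ↔ ((x2 ∨ x5) → x5)) ⊕ (x2 ⊕ (x5 ∨ x2)) = True ⊕ True = False
x2 → x5 = False → True = True
x2 → x5 = False → True = True
(x2 → x5) ∧ (x2 → x5) = True ∧ True = True
¬((x2 → x5) ∧ (x2 → x5)) = ¬True = False
(¬((x5 → x2) ↔ ((x2 ∨ x5) → x5)) ⊕ (x2 ⊕ (x5 ∨ x2))) ∧ ¬((x2 → x5) ∧ (x2 → x5)) = False ∧ False = False
(x2 ⊕ x5) ⊕ ((¬((x5 → x2) ↔ ((x2 ∨ x5) → x5)) ⊕ (x2 ⊕ (x5 ∨ x2))) ∧ ¬((x2 → x5) ∧ (x2 → x5))) = True ⊕ False = True
x2 → ((x2 ⊕ x5) ⊕ ((¬((x5 → x2) ↔ ((x2 ∨ x5) → x5)) ⊕ (x2 ⊕ (x5 ∨ x2))) ∧ ¬((x2 → x5) ∧ (x2 → x5)))) = False → True = True

True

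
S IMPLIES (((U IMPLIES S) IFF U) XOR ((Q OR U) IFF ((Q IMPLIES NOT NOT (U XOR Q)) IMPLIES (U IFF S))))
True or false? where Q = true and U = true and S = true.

U IMPLIES S = true IMPLIES true = true
(U IMPLIES S) IFF U = true IFF true = true
Q OR U = true OR true = true
U XOR Q = true XOR true = false
NOT (U XOR Q) = NOT false = true
NOT NOT (U XOR Q) = NOT true = false
Q IMPLIES NOT NOT (U XOR Q) = true IMPLIES false = false
U IFF S = true IFF true = true
(Q IMPLIES NOT NOT (U XOR Q)) IMPLIES (U IFF S) = false IMPLIES true = true
(Q OR U) IFF ((Q IMPLIES NOT NOT (U XOR Q)) IMPLIES (U IFF S)) = true IFF true = true
((U IMPLIES S) IFF U) XOR ((Q OR U) IFF ((Q IMPLIES NOT NOT (U XOR Q)) IMPLIES (U IFF S))) = true XOR true = false
S IMPLIES (((U IMPLIES S) IFF U) XOR ((Q OR U) IFF ((Q IMPLIES NOT NOT (U XOR Q)) IMPLIES (U IFF S)))) = true IMPLIES false = false

false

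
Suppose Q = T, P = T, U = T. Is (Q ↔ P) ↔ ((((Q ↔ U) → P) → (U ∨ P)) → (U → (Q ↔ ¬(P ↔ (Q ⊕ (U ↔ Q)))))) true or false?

Q ↔ P = T ↔ T = T
Q ↔ U = T ↔ T = T
(Q ↔ U) → P = T → T = T
U ∨ P = T ∨ T = T
((Q ↔ U) → P) → (U ∨ P) = T → T = T
U ↔ Q = T ↔ T = T
Q ⊕ (U ↔ Q) = T ⊕ T = F
P ↔ (Q ⊕ (U ↔ Q)) = T ↔ F = F
¬(P ↔ (Q ⊕ (U ↔ Q))) = ¬F = T
Q ↔ ¬(P ↔ (Q ⊕ (U ↔ Q))) = T ↔ T = T
U → (Q ↔ ¬(P ↔ (Q ⊕ (U ↔ Q)))) = T → T = T
(((Q ↔ U) → P) → (U ∨ P)) → (U → (Q ↔ ¬(P ↔ (Q ⊕ (U ↔ Q))))) = T → T = T
(Q ↔ P) ↔ ((((Q ↔ U) → P) → (U ∨ P)) → (U → (Q ↔ ¬(P ↔ (Q ⊕ (U ↔ Q)))))) = T ↔ T = T

T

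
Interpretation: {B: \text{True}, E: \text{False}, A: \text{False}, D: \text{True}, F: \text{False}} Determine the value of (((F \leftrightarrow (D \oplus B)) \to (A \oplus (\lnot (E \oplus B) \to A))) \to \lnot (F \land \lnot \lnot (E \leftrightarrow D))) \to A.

\text{False}

D \oplus B = \text{True} \oplus \text{True} = \text{False}
F \leftrightarrow (D \oplus B) = \text{False} \leftrightarrow \text{False} = \text{True}
E \oplus B = \text{False} \oplus \text{True} = \text{True}
\lnot (E \oplus B) = \lnot \text{True} = \text{False}
\lnot (E \oplus B) \to A = \text{False} \to \text{False} = \text{True}
A \oplus (\lnot (E \oplus B) \to A) = \text{False} \oplus \text{True} = \text{True}
(F \leftrightarrow (D \oplus B)) \to (A \oplus (\lnot (E \oplus B) \to A)) = \text{True} \to \text{True} = \text{True}
E \leftrightarrow D = \text{False} \leftrightarrow \text{True} = \text{False}
\lnot (E \leftrightarrow D) = \lnot \text{False} = \text{True}
\lnot \lnot (E \leftrightarrow D) = \lnot \text{True} = \text{False}
F \land \lnot \lnot (E \leftrightarrow D) = \text{False} \land \text{False} = \text{False}
\lnot (F \land \lnot \lnot (E \leftrightarrow D)) = \lnot \text{False} = \text{True}
((F \leftrightarrow (D \oplus B)) \to (A \oplus (\lnot (E \oplus B) \to A))) \to \lnot (F \land \lnot \lnot (E \leftrightarrow D)) = \text{True} \to \text{True} = \text{True}
(((F \leftrightarrow (D \oplus B)) \to (A \oplus (\lnot (E \oplus B) \to A))) \to \lnot (F \land \lnot \lnot (E \leftrightarrow D))) \to A = \text{True} \to \text{False} = \text{False}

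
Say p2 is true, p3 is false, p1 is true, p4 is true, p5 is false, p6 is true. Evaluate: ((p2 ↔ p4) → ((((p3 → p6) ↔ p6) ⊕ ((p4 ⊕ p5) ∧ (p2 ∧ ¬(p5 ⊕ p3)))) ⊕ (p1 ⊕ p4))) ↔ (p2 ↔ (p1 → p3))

True

p2 ↔ p4 = True ↔ True = True
p3 → p6 = False → True = True
(p3 → p6) ↔ p6 = True ↔ True = True
p4 ⊕ p5 = True ⊕ False = True
p5 ⊕ p3 = False ⊕ False = False
¬(p5 ⊕ p3) = ¬False = True
p2 ∧ ¬(p5 ⊕ p3) = True ∧ True = True
(p4 ⊕ p5) ∧ (p2 ∧ ¬(p5 ⊕ p3)) = True ∧ True = True
((p3 → p6) ↔ p6) ⊕ ((p4 ⊕ p5) ∧ (p2 ∧ ¬(p5 ⊕ p3))) = True ⊕ True = False
p1 ⊕ p4 = True ⊕ True = False
(((p3 → p6) ↔ p6) ⊕ ((p4 ⊕ p5) ∧ (p2 ∧ ¬(p5 ⊕ p3)))) ⊕ (p1 ⊕ p4) = False ⊕ False = False
(p2 ↔ p4) → ((((p3 → p6) ↔ p6) ⊕ ((p4 ⊕ p5) ∧ (p2 ∧ ¬(p5 ⊕ p3)))) ⊕ (p1 ⊕ p4)) = True → False = False
p1 → p3 = True → False = False
p2 ↔ (p1 → p3) = True ↔ False = False
((p2 ↔ p4) → ((((p3 → p6) ↔ p6) ⊕ ((p4 ⊕ p5) ∧ (p2 ∧ ¬(p5 ⊕ p3)))) ⊕ (p1 ⊕ p4))) ↔ (p2 ↔ (p1 → p3)) = False ↔ False = True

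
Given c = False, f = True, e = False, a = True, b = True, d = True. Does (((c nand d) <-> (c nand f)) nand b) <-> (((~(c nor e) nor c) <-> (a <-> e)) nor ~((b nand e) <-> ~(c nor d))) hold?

False

Substituting c=False, f=True, e=False, a=True, b=True, d=True:
c nand d = False nand True = True
c nand f = False nand True = True
(c nand d) <-> (c nand f) = True <-> True = True
((c nand d) <-> (c nand f)) nand b = True nand True = False
c nor e = False nor False = True
~(c nor e) = ~True = False
~(c nor e) nor c = False nor False = True
a <-> e = True <-> False = False
(~(c nor e) nor c) <-> (a <-> e) = True <-> False = False
b nand e = True nand False = True
c nor d = False nor True = False
~(c nor d) = ~False = True
(b nand e) <-> ~(c nor d) = True <-> True = True
~((b nand e) <-> ~(c nor d)) = ~True = False
((~(c nor e) nor c) <-> (a <-> e)) nor ~((b nand e) <-> ~(c nor d)) = False nor False = True
(((c nand d) <-> (c nand f)) nand b) <-> (((~(c nor e) nor c) <-> (a <-> e)) nor ~((b nand e) <-> ~(c nor d))) = False <-> True = False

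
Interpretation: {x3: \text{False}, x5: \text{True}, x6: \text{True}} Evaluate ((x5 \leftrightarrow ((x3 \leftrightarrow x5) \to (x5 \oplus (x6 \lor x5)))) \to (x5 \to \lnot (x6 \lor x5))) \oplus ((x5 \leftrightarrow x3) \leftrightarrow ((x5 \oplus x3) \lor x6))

\text{False}

x3 \leftrightarrow x5 = \text{False} \leftrightarrow \text{True} = \text{False}
x6 \lor x5 = \text{True} \lor \text{True} = \text{True}
x5 \oplus (x6 \lor x5) = \text{True} \oplus \text{True} = \text{False}
(x3 \leftrightarrow x5) \to (x5 \oplus (x6 \lor x5)) = \text{False} \to \text{False} = \text{True}
x5 \leftrightarrow ((x3 \leftrightarrow x5) \to (x5 \oplus (x6 \lor x5))) = \text{True} \leftrightarrow \text{True} = \text{True}
x6 \lor x5 = \text{True} \lor \text{True} = \text{True}
\lnot (x6 \lor x5) = \lnot \text{True} = \text{False}
x5 \to \lnot (x6 \lor x5) = \text{True} \to \text{False} = \text{False}
(x5 \leftrightarrow ((x3 \leftrightarrow x5) \to (x5 \oplus (x6 \lor x5)))) \to (x5 \to \lnot (x6 \lor x5)) = \text{True} \to \text{False} = \text{False}
x5 \leftrightarrow x3 = \text{True} \leftrightarrow \text{False} = \text{False}
x5 \oplus x3 = \text{True} \oplus \text{False} = \text{True}
(x5 \oplus x3) \lor x6 = \text{True} \lor \text{True} = \text{True}
(x5 \leftrightarrow x3) \leftrightarrow ((x5 \oplus x3) \lor x6) = \text{False} \leftrightarrow \text{True} = \text{False}
((x5 \leftrightarrow ((x3 \leftrightarrow x5) \to (x5 \oplus (x6 \lor x5)))) \to (x5 \to \lnot (x6 \lor x5))) \oplus ((x5 \leftrightarrow x3) \leftrightarrow ((x5 \oplus x3) \lor x6)) = \text{False} \oplus \text{False} = \text{False}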